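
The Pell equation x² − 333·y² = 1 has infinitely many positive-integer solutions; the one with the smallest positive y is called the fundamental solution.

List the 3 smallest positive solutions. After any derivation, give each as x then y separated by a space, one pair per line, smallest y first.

73 4
10657 584
1555849 85260

[18; 4,36] for √333; ℓ=2 ⇒ convergent index 1
i=0: a=18 ⇒ p=18, q=1
i=1: a=4 ⇒ p=73, q=4
fundamental: x₁=73, y₁=4  (since 5329 − 333·16 = 1)
(x_2, y_2) = (73·73 + 333·4·4, 73·4 + 4·73) = (10657, 584)
(x_3, y_3) = (73·10657 + 333·4·584, 73·584 + 4·10657) = (1555849, 85260)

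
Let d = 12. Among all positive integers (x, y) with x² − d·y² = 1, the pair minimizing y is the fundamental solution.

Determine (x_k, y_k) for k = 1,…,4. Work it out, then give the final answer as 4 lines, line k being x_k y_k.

7 2
97 28
1351 390
18817 5432

√12 → a₀=3, period (2,6); ℓ=2 even so k=1
step 0: (3, 1)  from 3·(1,0) + (0,1)
step 1: (7, 2)  from 2·(3,1) + (1,0)
fundamental: x₁=7, y₁=2  (since 49 − 12·4 = 1)
k=2:  x_2 = 7·7+12·2·2 = 97,  y_2 = 7·2+2·7 = 28
k=3:  x_3 = 7·97+12·2·28 = 1351,  y_3 = 7·28+2·97 = 390
k=4:  x_4 = 7·1351+12·2·390 = 18817,  y_4 = 7·390+2·1351 = 5432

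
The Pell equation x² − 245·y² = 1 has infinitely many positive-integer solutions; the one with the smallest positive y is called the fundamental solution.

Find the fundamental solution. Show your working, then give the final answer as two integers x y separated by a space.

51841 3312

d=245: √d = [15; 1,1,1,7,6,7,1,1,1,30] (ℓ=10, even), read p_9/q_9
k=0  a_k=15  p_k/q_k = 15/1
…
k=5  a_k=6  p_k/q_k = 2207/141
…
k=8  a_k=1  p_k/q_k = 33825/2161
k=9  a_k=1  p_k/q_k = 51841/3312
→ (51841, 3312).  Check: 51841²=2687489281, 245·3312²=2687489280, difference 1.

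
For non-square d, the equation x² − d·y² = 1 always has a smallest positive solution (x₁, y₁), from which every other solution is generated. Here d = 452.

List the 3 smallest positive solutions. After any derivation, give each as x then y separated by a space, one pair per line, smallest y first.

1204353 56648
2900932297217 136448377488
6987493029899166849 328664025545553880

√452 = [21; 3,1,5,3,10,3,5,1,3,42, …], period ℓ=10 (even) → k=9
k=0  a_k=21  p_k/q_k = 21/1
…
k=4  a_k=3  p_k/q_k = 1552/73
k=5  a_k=10  p_k/q_k = 16009/753
k=6  a_k=3  p_k/q_k = 49579/2332
k=7  a_k=5  p_k/q_k = 263904/12413
k=8  a_k=1  p_k/q_k = 313483/14745
k=9  a_k=3  p_k/q_k = 1204353/56648
fundamental: x₁=1204353, y₁=56648  (since 1450466148609 − 452·3208995904 = 1)
(1204353+56648√452)^2 = 2900932297217 + 136448377488√452
(1204353+56648√452)^3 = 6987493029899166849 + 328664025545553880√452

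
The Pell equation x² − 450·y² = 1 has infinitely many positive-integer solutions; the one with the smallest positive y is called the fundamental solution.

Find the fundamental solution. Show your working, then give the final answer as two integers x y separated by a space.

19601 924

d=450: √d = [21; 4,1,2,4,2,1,4,42] (ℓ=8, even), read p_7/q_7
a_0=21:  p_0=21·1+0=21,  q_0=21·0+1=1
a_1=4:  p_1=4·21+1=85,  q_1=4·1+0=4
a_2=1:  p_2=1·85+21=106,  q_2=1·4+1=5
a_3=2:  p_3=2·106+85=297,  q_3=2·5+4=14
a_4=4:  p_4=4·297+106=1294,  q_4=4·14+5=61
a_5=2:  p_5=2·1294+297=2885,  q_5=2·61+14=136
a_6=1:  p_6=1·2885+1294=4179,  q_6=1·136+61=197
a_7=4:  p_7=4·4179+2885=19601,  q_7=4·197+136=924
→ (19601, 924).  Check: 19601²=384199201, 450·924²=384199200, difference 1.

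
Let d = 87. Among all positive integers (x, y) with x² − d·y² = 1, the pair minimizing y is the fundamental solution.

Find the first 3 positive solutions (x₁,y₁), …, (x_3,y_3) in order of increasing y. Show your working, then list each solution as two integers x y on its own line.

28 3
1567 168
87724 9405

√87 = [9; 3,18, …], period ℓ=2 (even) → k=1
i=0: a=9 ⇒ p=9, q=1
i=1: a=3 ⇒ p=28, q=3
(x₁, y₁) = (28, 3);  28² − 87·3² = 1 ✓
k=2:  x_2 = 28·28+87·3·3 = 1567,  y_2 = 28·3+3·28 = 168
k=3:  x_3 = 28·1567+87·3·168 = 87724,  y_3 = 28·168+3·1567 = 9405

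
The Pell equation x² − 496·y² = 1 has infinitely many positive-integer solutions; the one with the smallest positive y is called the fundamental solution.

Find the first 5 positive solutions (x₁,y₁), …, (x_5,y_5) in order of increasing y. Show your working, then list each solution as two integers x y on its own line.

[22; 3,1,2,4,1,…,1,3,44] for √496; ℓ=16 ⇒ convergent index 15
k=0  a_k=22  p_k/q_k = 22/1
k=1  a_k=3  p_k/q_k = 67/3
…
k=3  a_k=2  p_k/q_k = 245/11
k=4  a_k=4  p_k/q_k = 1069/48
…
k=9  a_k=2  p_k/q_k = 35166/1579
…
k=12  a_k=4  p_k/q_k = 389209/17476
k=13  a_k=2  p_k/q_k = 863293/38763
k=14  a_k=1  p_k/q_k = 1252502/56239
k=15  a_k=3  p_k/q_k = 4620799/207480
fundamental: x₁=4620799, y₁=207480  (since 21351783398401 − 496·43047950400 = 1)
(4620799+207480√496)^2 = 42703566796801 + 1917446753040√496
(4620799+207480√496)^3 = 394649197502177907199 + 17720272078000750440√496
(4620799+207480√496)^4 = 3647189234337689639247667201 + 163763630995505661818050080√496
(4620799+207480√496)^5 = 33705856733676329245494460531519999 + 1513437644680785412974289982477400√496

4620799 207480
42703566796801 1917446753040
394649197502177907199 17720272078000750440
3647189234337689639247667201 163763630995505661818050080
33705856733676329245494460531519999 1513437644680785412974289982477400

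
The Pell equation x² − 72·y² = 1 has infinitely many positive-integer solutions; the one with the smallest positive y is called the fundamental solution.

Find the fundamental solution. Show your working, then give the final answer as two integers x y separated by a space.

√72 → a₀=8, period (2,16); ℓ=2 even so k=1
step 0: (8, 1)  from 8·(1,0) + (0,1)
step 1: (17, 2)  from 2·(8,1) + (1,0)
(x₁, y₁) = (17, 2);  17² − 72·2² = 1 ✓

17 2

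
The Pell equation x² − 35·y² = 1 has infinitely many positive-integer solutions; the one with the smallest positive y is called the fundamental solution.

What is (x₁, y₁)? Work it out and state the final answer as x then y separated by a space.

d=35: √d = [5; 1,10] (ℓ=2, even), read p_1/q_1
i=0: a=5 ⇒ p=5, q=1
i=1: a=1 ⇒ p=6, q=1
(x₁, y₁) = (6, 1);  6² − 35·1² = 1 ✓

6 1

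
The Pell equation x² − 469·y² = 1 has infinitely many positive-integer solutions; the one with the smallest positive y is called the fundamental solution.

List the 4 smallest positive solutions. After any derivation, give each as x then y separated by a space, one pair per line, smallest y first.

√469 = [21; 1,1,1,10,6,10,1,1,1,42, …], period ℓ=10 (even) → k=9
i=0: a=21 ⇒ p=21, q=1
i=1: a=1 ⇒ p=22, q=1
i=2: a=1 ⇒ p=43, q=2
…
i=4: a=10 ⇒ p=693, q=32
…
i=6: a=10 ⇒ p=42923, q=1982
i=7: a=1 ⇒ p=47146, q=2177
i=8: a=1 ⇒ p=90069, q=4159
i=9: a=1 ⇒ p=137215, q=6336
→ (137215, 6336).  Check: 137215²=18827956225, 469·6336²=18827956224, difference 1.
k=2:  x_2 = 137215·137215+469·6336·6336 = 37655912449,  y_2 = 137215·6336+6336·137215 = 1738788480
k=3:  x_3 = 137215·37655912449+469·6336·1738788480 = 10333912053241855,  y_3 = 137215·1738788480+6336·37655912449 = 477175722560064
k=4:  x_4 = 137215·10333912053241855+469·6336·477175722560064 = 2835935484733506355201,  y_4 = 137215·477175722560064+6336·10333912053241855 = 130951333540419575040

137215 6336
37655912449 1738788480
10333912053241855 477175722560064
2835935484733506355201 130951333540419575040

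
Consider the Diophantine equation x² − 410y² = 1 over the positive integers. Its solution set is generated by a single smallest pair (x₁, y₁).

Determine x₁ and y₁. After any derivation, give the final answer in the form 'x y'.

81 4

√410 = [20; 4,40, …], period ℓ=2 (even) → k=1
k=0  a_k=20  p_k/q_k = 20/1
k=1  a_k=4  p_k/q_k = 81/4
(x₁, y₁) = (81, 4);  81² − 410·4² = 1 ✓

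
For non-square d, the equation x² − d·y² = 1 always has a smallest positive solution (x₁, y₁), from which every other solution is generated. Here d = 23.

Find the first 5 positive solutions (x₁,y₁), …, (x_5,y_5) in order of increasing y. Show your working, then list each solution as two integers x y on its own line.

√23 = [4; 1,3,1,8, …], period ℓ=4 (even) → k=3
a_0=4:  p_0=4·1+0=4,  q_0=4·0+1=1
a_1=1:  p_1=1·4+1=5,  q_1=1·1+0=1
a_2=3:  p_2=3·5+4=19,  q_2=3·1+1=4
a_3=1:  p_3=1·19+5=24,  q_3=1·4+1=5
(x₁, y₁) = (24, 5);  24² − 23·5² = 1 ✓
k=2:  x_2 = 24·24+23·5·5 = 1151,  y_2 = 24·5+5·24 = 240
k=3:  x_3 = 24·1151+23·5·240 = 55224,  y_3 = 24·240+5·1151 = 11515
k=4:  x_4 = 24·55224+23·5·11515 = 2649601,  y_4 = 24·11515+5·55224 = 552480
k=5:  x_5 = 24·2649601+23·5·552480 = 127125624,  y_5 = 24·552480+5·2649601 = 26507525

24 5
1151 240
55224 11515
2649601 552480
127125624 26507525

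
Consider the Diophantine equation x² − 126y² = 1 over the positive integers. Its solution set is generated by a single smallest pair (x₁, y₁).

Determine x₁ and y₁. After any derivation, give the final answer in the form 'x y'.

√126 = [11; 4,2,4,22, …], period ℓ=4 (even) → k=3
k=0  a_k=11  p_k/q_k = 11/1
k=1  a_k=4  p_k/q_k = 45/4
k=2  a_k=2  p_k/q_k = 101/9
k=3  a_k=4  p_k/q_k = 449/40
→ (449, 40).  Check: 449²=201601, 126·40²=201600, difference 1.

449 40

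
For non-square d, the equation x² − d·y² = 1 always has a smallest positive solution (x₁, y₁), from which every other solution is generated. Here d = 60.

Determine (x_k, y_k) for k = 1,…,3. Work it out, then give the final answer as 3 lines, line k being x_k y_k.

[7; 1,2,1,14] for √60; ℓ=4 ⇒ convergent index 3
step 0: (7, 1)  from 7·(1,0) + (0,1)
…
step 2: (23, 3)  from 2·(8,1) + (7,1)
step 3: (31, 4)  from 1·(23,3) + (8,1)
(x₁, y₁) = (31, 4);  31² − 60·4² = 1 ✓
k=2:  x_2 = 31·31+60·4·4 = 1921,  y_2 = 31·4+4·31 = 248
k=3:  x_3 = 31·1921+60·4·248 = 119071,  y_3 = 31·248+4·1921 = 15372

31 4
1921 248
119071 15372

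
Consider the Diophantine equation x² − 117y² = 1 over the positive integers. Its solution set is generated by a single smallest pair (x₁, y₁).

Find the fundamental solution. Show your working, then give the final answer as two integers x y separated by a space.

649 60

√117 → a₀=10, period (1,4,2,4,1,20); ℓ=6 even so k=5
a_0=10:  p_0=10·1+0=10,  q_0=10·0+1=1
a_1=1:  p_1=1·10+1=11,  q_1=1·1+0=1
a_2=4:  p_2=4·11+10=54,  q_2=4·1+1=5
a_3=2:  p_3=2·54+11=119,  q_3=2·5+1=11
a_4=4:  p_4=4·119+54=530,  q_4=4·11+5=49
a_5=1:  p_5=1·530+119=649,  q_5=1·49+11=60
(x₁, y₁) = (649, 60);  649² − 117·60² = 1 ✓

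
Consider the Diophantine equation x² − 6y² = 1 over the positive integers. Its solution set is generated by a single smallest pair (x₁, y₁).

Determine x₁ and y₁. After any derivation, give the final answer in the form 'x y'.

√6 = [2; 2,4, …], period ℓ=2 (even) → k=1
k=0  a_k=2  p_k/q_k = 2/1
k=1  a_k=2  p_k/q_k = 5/2
→ (5, 2).  Check: 5²=25, 6·2²=24, difference 1.

5 2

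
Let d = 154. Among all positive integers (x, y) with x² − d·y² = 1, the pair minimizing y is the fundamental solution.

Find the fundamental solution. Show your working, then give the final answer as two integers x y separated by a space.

21295 1716

√154 = [12; 2,2,3,1,2,1,3,2,2,24, …], period ℓ=10 (even) → k=9
step 0: (12, 1)  from 12·(1,0) + (0,1)
step 1: (25, 2)  from 2·(12,1) + (1,0)
step 2: (62, 5)  from 2·(25,2) + (12,1)
step 3: (211, 17)  from 3·(62,5) + (25,2)
step 4: (273, 22)  from 1·(211,17) + (62,5)
step 5: (757, 61)  from 2·(273,22) + (211,17)
step 6: (1030, 83)  from 1·(757,61) + (273,22)
step 7: (3847, 310)  from 3·(1030,83) + (757,61)
step 8: (8724, 703)  from 2·(3847,310) + (1030,83)
step 9: (21295, 1716)  from 2·(8724,703) + (3847,310)
(x₁, y₁) = (21295, 1716);  21295² − 154·1716² = 1 ✓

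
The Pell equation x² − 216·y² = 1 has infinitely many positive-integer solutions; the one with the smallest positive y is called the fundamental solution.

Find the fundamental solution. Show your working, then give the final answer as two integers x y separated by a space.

d=216: √d = [14; 1,2,3,2,1,28] (ℓ=6, even), read p_5/q_5
i=0: a=14 ⇒ p=14, q=1
…
i=3: a=3 ⇒ p=147, q=10
i=4: a=2 ⇒ p=338, q=23
i=5: a=1 ⇒ p=485, q=33
→ (485, 33).  Check: 485²=235225, 216·33²=235224, difference 1.

485 33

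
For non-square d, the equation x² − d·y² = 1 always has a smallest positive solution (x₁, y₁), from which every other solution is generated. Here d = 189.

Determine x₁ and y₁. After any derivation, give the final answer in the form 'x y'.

d=189: √d = [13; 1,2,1,26] (ℓ=4, even), read p_3/q_3
step 0: (13, 1)  from 13·(1,0) + (0,1)
…
step 2: (41, 3)  from 2·(14,1) + (13,1)
step 3: (55, 4)  from 1·(41,3) + (14,1)
→ (55, 4).  Check: 55²=3025, 189·4²=3024, difference 1.

55 4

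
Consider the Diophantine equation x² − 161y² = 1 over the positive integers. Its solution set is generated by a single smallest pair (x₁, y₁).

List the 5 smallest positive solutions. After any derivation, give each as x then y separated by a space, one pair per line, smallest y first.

√161 → a₀=12, period (1,2,4,1,2,1,4,2,1,24); ℓ=10 even so k=9
step 0: (12, 1)  from 12·(1,0) + (0,1)
step 1: (13, 1)  from 1·(12,1) + (1,0)
step 2: (38, 3)  from 2·(13,1) + (12,1)
…
step 4: (203, 16)  from 1·(165,13) + (38,3)
step 5: (571, 45)  from 2·(203,16) + (165,13)
step 6: (774, 61)  from 1·(571,45) + (203,16)
step 7: (3667, 289)  from 4·(774,61) + (571,45)
step 8: (8108, 639)  from 2·(3667,289) + (774,61)
step 9: (11775, 928)  from 1·(8108,639) + (3667,289)
→ (11775, 928).  Check: 11775²=138650625, 161·928²=138650624, difference 1.
(x_2, y_2) = (11775·11775 + 161·928·928, 11775·928 + 928·11775) = (277301249, 21854400)
(x_3, y_3) = (11775·277301249 + 161·928·21854400, 11775·21854400 + 928·277301249) = (6530444402175, 514671119072)
(x_4, y_4) = (11775·6530444402175 + 161·928·514671119072, 11775·514671119072 + 928·6530444402175) = (153791965393920001, 12120504832291200)
(x_5, y_5) = (11775·153791965393920001 + 161·928·12120504832291200, 11775·12120504832291200 + 928·153791965393920001) = (3621800778496371621375, 285437888285786640928)

11775 928
277301249 21854400
6530444402175 514671119072
153791965393920001 12120504832291200
3621800778496371621375 285437888285786640928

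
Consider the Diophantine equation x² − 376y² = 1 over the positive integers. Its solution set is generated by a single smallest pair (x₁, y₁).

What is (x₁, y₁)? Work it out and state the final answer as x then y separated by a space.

2143295 110532

√376 → a₀=19, period (2,1,1,3,1,…,1,2,38); ℓ=16 even so k=15
k=0  a_k=19  p_k/q_k = 19/1
k=1  a_k=2  p_k/q_k = 39/2
k=2  a_k=1  p_k/q_k = 58/3
…
k=4  a_k=3  p_k/q_k = 349/18
k=5  a_k=1  p_k/q_k = 446/23
k=6  a_k=2  p_k/q_k = 1241/64
…
k=9  a_k=2  p_k/q_k = 28834/1487
k=10  a_k=2  p_k/q_k = 70621/3642
k=11  a_k=1  p_k/q_k = 99455/5129
k=12  a_k=3  p_k/q_k = 368986/19029
k=13  a_k=1  p_k/q_k = 468441/24158
k=14  a_k=1  p_k/q_k = 837427/43187
k=15  a_k=2  p_k/q_k = 2143295/110532
(x₁, y₁) = (2143295, 110532);  2143295² − 376·110532² = 1 ✓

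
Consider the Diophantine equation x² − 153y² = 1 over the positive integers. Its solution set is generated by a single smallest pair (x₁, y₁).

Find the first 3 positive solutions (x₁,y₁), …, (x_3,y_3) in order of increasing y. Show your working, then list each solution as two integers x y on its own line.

[12; 2,1,2,2,2,1,2,24] for √153; ℓ=8 ⇒ convergent index 7
k=0  a_k=12  p_k/q_k = 12/1
k=1  a_k=2  p_k/q_k = 25/2
k=2  a_k=1  p_k/q_k = 37/3
k=3  a_k=2  p_k/q_k = 99/8
…
k=5  a_k=2  p_k/q_k = 569/46
k=6  a_k=1  p_k/q_k = 804/65
k=7  a_k=2  p_k/q_k = 2177/176
→ (2177, 176).  Check: 2177²=4739329, 153·176²=4739328, difference 1.
k=2:  x_2 = 2177·2177+153·176·176 = 9478657,  y_2 = 2177·176+176·2177 = 766304
k=3:  x_3 = 2177·9478657+153·176·766304 = 41270070401,  y_3 = 2177·766304+176·9478657 = 3336487440

2177 176
9478657 766304
41270070401 3336487440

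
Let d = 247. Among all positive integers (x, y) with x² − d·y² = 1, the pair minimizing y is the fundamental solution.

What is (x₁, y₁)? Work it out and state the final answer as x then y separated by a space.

85292 5427

√247 = [15; 1,2,1,1,9,1,9,1,1,2,1,30, …], period ℓ=12 (even) → k=11
k=0  a_k=15  p_k/q_k = 15/1
…
k=3  a_k=1  p_k/q_k = 63/4
k=4  a_k=1  p_k/q_k = 110/7
…
k=6  a_k=1  p_k/q_k = 1163/74
…
k=8  a_k=1  p_k/q_k = 12683/807
…
k=10  a_k=2  p_k/q_k = 61089/3887
k=11  a_k=1  p_k/q_k = 85292/5427
fundamental: x₁=85292, y₁=5427  (since 7274725264 − 247·29452329 = 1)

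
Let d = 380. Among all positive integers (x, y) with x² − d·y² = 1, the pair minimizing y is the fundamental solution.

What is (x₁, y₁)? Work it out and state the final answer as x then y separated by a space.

39 2

[19; 2,38] for √380; ℓ=2 ⇒ convergent index 1
step 0: (19, 1)  from 19·(1,0) + (0,1)
step 1: (39, 2)  from 2·(19,1) + (1,0)
→ (39, 2).  Check: 39²=1521, 380·2²=1520, difference 1.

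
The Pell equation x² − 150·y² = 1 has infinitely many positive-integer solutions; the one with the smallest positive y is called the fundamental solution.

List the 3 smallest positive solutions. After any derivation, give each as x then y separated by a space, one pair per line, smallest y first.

49 4
4801 392
470449 38412

√150 = [12; 4,24, …], period ℓ=2 (even) → k=1
a_0=12:  p_0=12·1+0=12,  q_0=12·0+1=1
a_1=4:  p_1=4·12+1=49,  q_1=4·1+0=4
→ (49, 4).  Check: 49²=2401, 150·4²=2400, difference 1.
(49+4√150)^2 = 4801 + 392√150
(49+4√150)^3 = 470449 + 38412√150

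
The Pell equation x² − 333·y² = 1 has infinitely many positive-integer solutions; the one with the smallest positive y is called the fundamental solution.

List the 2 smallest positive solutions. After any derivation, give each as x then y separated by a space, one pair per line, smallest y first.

√333 → a₀=18, period (4,36); ℓ=2 even so k=1
a_0=18:  p_0=18·1+0=18,  q_0=18·0+1=1
a_1=4:  p_1=4·18+1=73,  q_1=4·1+0=4
→ (73, 4).  Check: 73²=5329, 333·4²=5328, difference 1.
n=2: (73,4)∘(73,4) = (73·73+333·4·4, 73·4+4·73) = (10657,584)

73 4
10657 584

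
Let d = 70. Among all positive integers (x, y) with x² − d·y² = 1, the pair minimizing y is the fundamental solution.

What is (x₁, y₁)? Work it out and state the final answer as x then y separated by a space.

251 30

d=70: √d = [8; 2,1,2,1,2,16] (ℓ=6, even), read p_5/q_5
a_0=8:  p_0=8·1+0=8,  q_0=8·0+1=1
a_1=2:  p_1=2·8+1=17,  q_1=2·1+0=2
a_2=1:  p_2=1·17+8=25,  q_2=1·2+1=3
a_3=2:  p_3=2·25+17=67,  q_3=2·3+2=8
a_4=1:  p_4=1·67+25=92,  q_4=1·8+3=11
a_5=2:  p_5=2·92+67=251,  q_5=2·11+8=30
fundamental: x₁=251, y₁=30  (since 63001 − 70·900 = 1)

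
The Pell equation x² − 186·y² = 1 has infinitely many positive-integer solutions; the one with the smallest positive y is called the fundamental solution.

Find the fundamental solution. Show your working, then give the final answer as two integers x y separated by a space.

√186 = [13; 1,1,1,3,4,3,1,1,1,26, …], period ℓ=10 (even) → k=9
step 0: (13, 1)  from 13·(1,0) + (0,1)
…
step 4: (150, 11)  from 3·(41,3) + (27,2)
…
step 6: (2073, 152)  from 3·(641,47) + (150,11)
…
step 8: (4787, 351)  from 1·(2714,199) + (2073,152)
step 9: (7501, 550)  from 1·(4787,351) + (2714,199)
(x₁, y₁) = (7501, 550);  7501² − 186·550² = 1 ✓

7501 550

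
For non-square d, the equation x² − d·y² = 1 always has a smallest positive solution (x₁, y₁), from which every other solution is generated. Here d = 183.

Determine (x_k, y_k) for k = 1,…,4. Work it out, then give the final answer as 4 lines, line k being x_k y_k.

487 36
474337 35064
462003751 34152300
449991179137 33264305136

d=183: √d = [13; 1,1,8,1,1,26] (ℓ=6, even), read p_5/q_5
k=0  a_k=13  p_k/q_k = 13/1
k=1  a_k=1  p_k/q_k = 14/1
k=2  a_k=1  p_k/q_k = 27/2
k=3  a_k=8  p_k/q_k = 230/17
k=4  a_k=1  p_k/q_k = 257/19
k=5  a_k=1  p_k/q_k = 487/36
fundamental: x₁=487, y₁=36  (since 237169 − 183·1296 = 1)
n=2: (487,36)∘(487,36) = (487·487+183·36·36, 487·36+36·487) = (474337,35064)
n=3: (474337,35064)∘(487,36) = (487·474337+183·36·35064, 487·35064+36·474337) = (462003751,34152300)
n=4: (462003751,34152300)∘(487,36) = (487·462003751+183·36·34152300, 487·34152300+36·462003751) = (449991179137,33264305136)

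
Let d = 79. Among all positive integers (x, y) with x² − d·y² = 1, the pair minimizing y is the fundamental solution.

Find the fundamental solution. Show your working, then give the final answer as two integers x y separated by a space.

[8; 1,7,1,16] for √79; ℓ=4 ⇒ convergent index 3
k=0  a_k=8  p_k/q_k = 8/1
k=1  a_k=1  p_k/q_k = 9/1
k=2  a_k=7  p_k/q_k = 71/8
k=3  a_k=1  p_k/q_k = 80/9
fundamental: x₁=80, y₁=9  (since 6400 − 79·81 = 1)

80 9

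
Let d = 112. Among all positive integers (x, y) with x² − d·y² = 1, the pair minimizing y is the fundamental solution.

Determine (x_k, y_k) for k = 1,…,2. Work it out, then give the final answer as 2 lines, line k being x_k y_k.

√112 = [10; 1,1,2,1,1,20, …], period ℓ=6 (even) → k=5
k=0  a_k=10  p_k/q_k = 10/1
k=1  a_k=1  p_k/q_k = 11/1
…
k=3  a_k=2  p_k/q_k = 53/5
k=4  a_k=1  p_k/q_k = 74/7
k=5  a_k=1  p_k/q_k = 127/12
(x₁, y₁) = (127, 12);  127² − 112·12² = 1 ✓
(127+12√112)^2 = 32257 + 3048√112

127 12
32257 3048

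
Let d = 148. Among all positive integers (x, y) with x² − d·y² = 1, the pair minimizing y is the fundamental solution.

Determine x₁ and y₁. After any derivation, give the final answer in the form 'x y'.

√148 = [12; 6,24, …], period ℓ=2 (even) → k=1
a_0=12:  p_0=12·1+0=12,  q_0=12·0+1=1
a_1=6:  p_1=6·12+1=73,  q_1=6·1+0=6
(x₁, y₁) = (73, 6);  73² − 148·6² = 1 ✓

73 6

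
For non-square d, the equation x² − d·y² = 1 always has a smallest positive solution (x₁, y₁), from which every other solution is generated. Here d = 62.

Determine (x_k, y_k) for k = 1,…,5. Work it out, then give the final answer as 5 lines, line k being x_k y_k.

63 8
7937 1008
999999 127000
125991937 16000992
15873984063 2015997992

[7; 1,6,1,14] for √62; ℓ=4 ⇒ convergent index 3
k=0  a_k=7  p_k/q_k = 7/1
k=1  a_k=1  p_k/q_k = 8/1
k=2  a_k=6  p_k/q_k = 55/7
k=3  a_k=1  p_k/q_k = 63/8
→ (63, 8).  Check: 63²=3969, 62·8²=3968, difference 1.
(63+8√62)^2 = 7937 + 1008√62
(63+8√62)^3 = 999999 + 127000√62
(63+8√62)^4 = 125991937 + 16000992√62
(63+8√62)^5 = 15873984063 + 2015997992√62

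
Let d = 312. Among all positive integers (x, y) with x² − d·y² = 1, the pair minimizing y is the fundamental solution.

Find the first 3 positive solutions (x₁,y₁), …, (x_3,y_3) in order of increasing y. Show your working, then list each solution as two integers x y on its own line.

d=312: √d = [17; 1,1,1,34] (ℓ=4, even), read p_3/q_3
step 0: (17, 1)  from 17·(1,0) + (0,1)
…
step 2: (35, 2)  from 1·(18,1) + (17,1)
step 3: (53, 3)  from 1·(35,2) + (18,1)
→ (53, 3).  Check: 53²=2809, 312·3²=2808, difference 1.
(53+3√312)^2 = 5617 + 318√312
(53+3√312)^3 = 595349 + 33705√312

53 3
5617 318
595349 33705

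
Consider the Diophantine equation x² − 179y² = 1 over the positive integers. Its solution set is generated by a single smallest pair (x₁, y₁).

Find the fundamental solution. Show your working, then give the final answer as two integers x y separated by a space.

√179 = [13; 2,1,1,1,3,…,1,2,26, …], period ℓ=14 (even) → k=13
a_0=13:  p_0=13·1+0=13,  q_0=13·0+1=1
a_1=2:  p_1=2·13+1=27,  q_1=2·1+0=2
…
a_3=1:  p_3=1·40+27=67,  q_3=1·3+2=5
a_4=1:  p_4=1·67+40=107,  q_4=1·5+3=8
a_5=3:  p_5=3·107+67=388,  q_5=3·8+5=29
a_6=5:  p_6=5·388+107=2047,  q_6=5·29+8=153
…
a_12=1:  p_12=1·1013292+575167=1588459,  q_12=1·75737+42990=118727
a_13=2:  p_13=2·1588459+1013292=4190210,  q_13=2·118727+75737=313191
→ (4190210, 313191).  Check: 4190210²=17557859844100, 179·313191²=17557859844099, difference 1.

4190210 313191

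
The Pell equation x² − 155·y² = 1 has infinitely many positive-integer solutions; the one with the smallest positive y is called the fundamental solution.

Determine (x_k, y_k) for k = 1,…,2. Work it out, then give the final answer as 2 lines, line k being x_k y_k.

√155 = [12; 2,4,2,24, …], period ℓ=4 (even) → k=3
a_0=12:  p_0=12·1+0=12,  q_0=12·0+1=1
a_1=2:  p_1=2·12+1=25,  q_1=2·1+0=2
a_2=4:  p_2=4·25+12=112,  q_2=4·2+1=9
a_3=2:  p_3=2·112+25=249,  q_3=2·9+2=20
→ (249, 20).  Check: 249²=62001, 155·20²=62000, difference 1.
(x_2, y_2) = (249·249 + 155·20·20, 249·20 + 20·249) = (124001, 9960)

249 20
124001 9960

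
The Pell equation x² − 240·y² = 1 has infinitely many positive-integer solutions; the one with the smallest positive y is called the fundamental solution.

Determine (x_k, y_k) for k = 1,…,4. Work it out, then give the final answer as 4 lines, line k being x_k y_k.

√240 → a₀=15, period (2,30); ℓ=2 even so k=1
i=0: a=15 ⇒ p=15, q=1
i=1: a=2 ⇒ p=31, q=2
→ (31, 2).  Check: 31²=961, 240·2²=960, difference 1.
(31+2√240)^2 = 1921 + 124√240
(31+2√240)^3 = 119071 + 7686√240
(31+2√240)^4 = 7380481 + 476408√240

31 2
1921 124
119071 7686
7380481 476408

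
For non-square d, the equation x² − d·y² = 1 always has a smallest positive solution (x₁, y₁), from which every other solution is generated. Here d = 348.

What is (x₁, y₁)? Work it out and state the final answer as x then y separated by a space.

1567 84

d=348: √d = [18; 1,1,1,8,1,1,1,36] (ℓ=8, even), read p_7/q_7
a_0=18:  p_0=18·1+0=18,  q_0=18·0+1=1
…
a_3=1:  p_3=1·37+19=56,  q_3=1·2+1=3
…
a_5=1:  p_5=1·485+56=541,  q_5=1·26+3=29
a_6=1:  p_6=1·541+485=1026,  q_6=1·29+26=55
a_7=1:  p_7=1·1026+541=1567,  q_7=1·55+29=84
→ (1567, 84).  Check: 1567²=2455489, 348·84²=2455488, difference 1.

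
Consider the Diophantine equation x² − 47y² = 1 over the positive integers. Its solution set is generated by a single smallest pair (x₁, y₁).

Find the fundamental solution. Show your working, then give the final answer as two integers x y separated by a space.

48 7

[6; 1,5,1,12] for √47; ℓ=4 ⇒ convergent index 3
step 0: (6, 1)  from 6·(1,0) + (0,1)
step 1: (7, 1)  from 1·(6,1) + (1,0)
step 2: (41, 6)  from 5·(7,1) + (6,1)
step 3: (48, 7)  from 1·(41,6) + (7,1)
→ (48, 7).  Check: 48²=2304, 47·7²=2303, difference 1.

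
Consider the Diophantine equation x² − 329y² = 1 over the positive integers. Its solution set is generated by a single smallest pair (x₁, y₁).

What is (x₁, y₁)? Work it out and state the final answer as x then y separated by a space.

2376415 131016

[18; 7,4,2,1,1,4,1,1,2,4,7,36] for √329; ℓ=12 ⇒ convergent index 11
a_0=18:  p_0=18·1+0=18,  q_0=18·0+1=1
a_1=7:  p_1=7·18+1=127,  q_1=7·1+0=7
…
a_10=4:  p_10=4·74857+29366=328794,  q_10=4·4127+1619=18127
a_11=7:  p_11=7·328794+74857=2376415,  q_11=7·18127+4127=131016
→ (2376415, 131016).  Check: 2376415²=5647348252225, 329·131016²=5647348252224, difference 1.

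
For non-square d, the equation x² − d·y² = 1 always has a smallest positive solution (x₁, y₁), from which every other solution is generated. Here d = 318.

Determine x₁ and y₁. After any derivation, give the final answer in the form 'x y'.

[17; 1,4,1,34] for √318; ℓ=4 ⇒ convergent index 3
a_0=17:  p_0=17·1+0=17,  q_0=17·0+1=1
…
a_2=4:  p_2=4·18+17=89,  q_2=4·1+1=5
a_3=1:  p_3=1·89+18=107,  q_3=1·5+1=6
fundamental: x₁=107, y₁=6  (since 11449 − 318·36 = 1)

107 6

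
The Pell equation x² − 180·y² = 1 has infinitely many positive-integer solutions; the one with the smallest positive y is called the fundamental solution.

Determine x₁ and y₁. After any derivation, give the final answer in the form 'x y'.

d=180: √d = [13; 2,2,2,26] (ℓ=4, even), read p_3/q_3
k=0  a_k=13  p_k/q_k = 13/1
k=1  a_k=2  p_k/q_k = 27/2
k=2  a_k=2  p_k/q_k = 67/5
k=3  a_k=2  p_k/q_k = 161/12
fundamental: x₁=161, y₁=12  (since 25921 − 180·144 = 1)

161 12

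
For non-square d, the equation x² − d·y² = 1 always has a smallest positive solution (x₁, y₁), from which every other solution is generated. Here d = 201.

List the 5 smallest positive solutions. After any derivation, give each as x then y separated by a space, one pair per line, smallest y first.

515095 36332
530645718049 37428863080
546665912276384215 38558840456348868
563169756167477608732801 39722931849688611461840
580171851105627091828167877975 40922167162192151801416600732

√201 = [14; 5,1,1,1,2,…,1,5,28, …], period ℓ=14 (even) → k=13
k=0  a_k=14  p_k/q_k = 14/1
…
k=4  a_k=1  p_k/q_k = 241/17
k=5  a_k=2  p_k/q_k = 638/45
…
k=10  a_k=1  p_k/q_k = 33317/2350
…
k=12  a_k=1  p_k/q_k = 91402/6447
k=13  a_k=5  p_k/q_k = 515095/36332
→ (515095, 36332).  Check: 515095²=265322859025, 201·36332²=265322859024, difference 1.
(515095+36332√201)^2 = 530645718049 + 37428863080√201
(515095+36332√201)^3 = 546665912276384215 + 38558840456348868√201
(515095+36332√201)^4 = 563169756167477608732801 + 39722931849688611461840√201
(515095+36332√201)^5 = 580171851105627091828167877975 + 40922167162192151801416600732√201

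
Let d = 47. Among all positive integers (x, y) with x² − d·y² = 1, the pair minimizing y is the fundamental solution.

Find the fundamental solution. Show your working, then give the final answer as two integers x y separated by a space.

48 7

[6; 1,5,1,12] for √47; ℓ=4 ⇒ convergent index 3
step 0: (6, 1)  from 6·(1,0) + (0,1)
step 1: (7, 1)  from 1·(6,1) + (1,0)
step 2: (41, 6)  from 5·(7,1) + (6,1)
step 3: (48, 7)  from 1·(41,6) + (7,1)
(x₁, y₁) = (48, 7);  48² − 47·7² = 1 ✓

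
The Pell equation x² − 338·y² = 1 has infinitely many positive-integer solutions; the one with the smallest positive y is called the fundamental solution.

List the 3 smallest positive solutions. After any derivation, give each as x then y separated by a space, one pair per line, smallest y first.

d=338: √d = [18; 2,1,1,2,36] (ℓ=5, odd), read p_9/q_9
a_0=18:  p_0=18·1+0=18,  q_0=18·0+1=1
a_1=2:  p_1=2·18+1=37,  q_1=2·1+0=2
a_2=1:  p_2=1·37+18=55,  q_2=1·2+1=3
a_3=1:  p_3=1·55+37=92,  q_3=1·3+2=5
a_4=2:  p_4=2·92+55=239,  q_4=2·5+3=13
a_5=36:  p_5=36·239+92=8696,  q_5=36·13+5=473
a_6=2:  p_6=2·8696+239=17631,  q_6=2·473+13=959
a_7=1:  p_7=1·17631+8696=26327,  q_7=1·959+473=1432
a_8=1:  p_8=1·26327+17631=43958,  q_8=1·1432+959=2391
a_9=2:  p_9=2·43958+26327=114243,  q_9=2·2391+1432=6214
→ (114243, 6214).  Check: 114243²=13051463049, 338·6214²=13051463048, difference 1.
(x_2, y_2) = (114243·114243 + 338·6214·6214, 114243·6214 + 6214·114243) = (26102926097, 1419812004)
(x_3, y_3) = (114243·26102926097 + 338·6214·1419812004, 114243·1419812004 + 6214·26102926097) = (5964153172084899, 324407165539730)

114243 6214
26102926097 1419812004
5964153172084899 324407165539730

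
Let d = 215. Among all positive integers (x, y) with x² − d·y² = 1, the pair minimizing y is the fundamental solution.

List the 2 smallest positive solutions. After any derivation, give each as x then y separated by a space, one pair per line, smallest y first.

d=215: √d = [14; 1,1,1,28] (ℓ=4, even), read p_3/q_3
a_0=14:  p_0=14·1+0=14,  q_0=14·0+1=1
a_1=1:  p_1=1·14+1=15,  q_1=1·1+0=1
a_2=1:  p_2=1·15+14=29,  q_2=1·1+1=2
a_3=1:  p_3=1·29+15=44,  q_3=1·2+1=3
fundamental: x₁=44, y₁=3  (since 1936 − 215·9 = 1)
(x_2, y_2) = (44·44 + 215·3·3, 44·3 + 3·44) = (3871, 264)

44 3
3871 264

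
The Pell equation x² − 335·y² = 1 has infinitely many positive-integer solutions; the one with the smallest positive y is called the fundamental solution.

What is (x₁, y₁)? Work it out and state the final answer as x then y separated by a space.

√335 → a₀=18, period (3,3,3,36); ℓ=4 even so k=3
a_0=18:  p_0=18·1+0=18,  q_0=18·0+1=1
a_1=3:  p_1=3·18+1=55,  q_1=3·1+0=3
a_2=3:  p_2=3·55+18=183,  q_2=3·3+1=10
a_3=3:  p_3=3·183+55=604,  q_3=3·10+3=33
(x₁, y₁) = (604, 33);  604² − 335·33² = 1 ✓

604 33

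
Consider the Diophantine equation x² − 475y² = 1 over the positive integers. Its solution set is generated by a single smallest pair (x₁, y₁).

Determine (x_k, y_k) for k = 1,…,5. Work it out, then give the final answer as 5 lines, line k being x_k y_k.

57799 2652
6681448801 306565896
772362118440199 35438404443156
89283516160768675201 4096608676513381392
10320995900380175197444999 473559769752155457709260

[21; 1,3,1,6,2,6,1,3,1,42] for √475; ℓ=10 ⇒ convergent index 9
a_0=21:  p_0=21·1+0=21,  q_0=21·0+1=1
a_1=1:  p_1=1·21+1=22,  q_1=1·1+0=1
…
a_3=1:  p_3=1·87+22=109,  q_3=1·4+1=5
a_4=6:  p_4=6·109+87=741,  q_4=6·5+4=34
a_5=2:  p_5=2·741+109=1591,  q_5=2·34+5=73
…
a_8=3:  p_8=3·11878+10287=45921,  q_8=3·545+472=2107
a_9=1:  p_9=1·45921+11878=57799,  q_9=1·2107+545=2652
fundamental: x₁=57799, y₁=2652  (since 3340724401 − 475·7033104 = 1)
(x_2, y_2) = (57799·57799 + 475·2652·2652, 57799·2652 + 2652·57799) = (6681448801, 306565896)
(x_3, y_3) = (57799·6681448801 + 475·2652·306565896, 57799·306565896 + 2652·6681448801) = (772362118440199, 35438404443156)
(x_4, y_4) = (57799·772362118440199 + 475·2652·35438404443156, 57799·35438404443156 + 2652·772362118440199) = (89283516160768675201, 4096608676513381392)
(x_5, y_5) = (57799·89283516160768675201 + 475·2652·4096608676513381392, 57799·4096608676513381392 + 2652·89283516160768675201) = (10320995900380175197444999, 473559769752155457709260)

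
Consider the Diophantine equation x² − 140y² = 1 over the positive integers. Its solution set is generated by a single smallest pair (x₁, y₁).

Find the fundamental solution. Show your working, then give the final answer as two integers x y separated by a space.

√140 = [11; 1,4,1,22, …], period ℓ=4 (even) → k=3
k=0  a_k=11  p_k/q_k = 11/1
k=1  a_k=1  p_k/q_k = 12/1
k=2  a_k=4  p_k/q_k = 59/5
k=3  a_k=1  p_k/q_k = 71/6
→ (71, 6).  Check: 71²=5041, 140·6²=5040, difference 1.

71 6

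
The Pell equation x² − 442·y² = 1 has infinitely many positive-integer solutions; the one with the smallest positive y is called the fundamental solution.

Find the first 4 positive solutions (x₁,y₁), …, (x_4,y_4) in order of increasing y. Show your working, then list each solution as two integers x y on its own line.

883 42
1559377 74172
2753858899 130987710
4863313256257 231324221688

√442 → a₀=21, period (42); ℓ=1 odd so k=1
i=0: a=21 ⇒ p=21, q=1
i=1: a=42 ⇒ p=883, q=42
(x₁, y₁) = (883, 42);  883² − 442·42² = 1 ✓
n=2: (883,42)∘(883,42) = (883·883+442·42·42, 883·42+42·883) = (1559377,74172)
n=3: (1559377,74172)∘(883,42) = (883·1559377+442·42·74172, 883·74172+42·1559377) = (2753858899,130987710)
n=4: (2753858899,130987710)∘(883,42) = (883·2753858899+442·42·130987710, 883·130987710+42·2753858899) = (4863313256257,231324221688)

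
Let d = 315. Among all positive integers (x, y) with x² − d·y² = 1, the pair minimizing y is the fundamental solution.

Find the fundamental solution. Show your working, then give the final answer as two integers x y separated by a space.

71 4

√315 → a₀=17, period (1,2,1,34); ℓ=4 even so k=3
k=0  a_k=17  p_k/q_k = 17/1
…
k=2  a_k=2  p_k/q_k = 53/3
k=3  a_k=1  p_k/q_k = 71/4
fundamental: x₁=71, y₁=4  (since 5041 − 315·16 = 1)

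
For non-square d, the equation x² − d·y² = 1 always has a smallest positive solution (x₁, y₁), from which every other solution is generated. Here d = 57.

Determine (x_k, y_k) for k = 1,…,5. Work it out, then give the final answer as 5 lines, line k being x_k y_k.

d=57: √d = [7; 1,1,4,1,1,14] (ℓ=6, even), read p_5/q_5
step 0: (7, 1)  from 7·(1,0) + (0,1)
step 1: (8, 1)  from 1·(7,1) + (1,0)
step 2: (15, 2)  from 1·(8,1) + (7,1)
step 3: (68, 9)  from 4·(15,2) + (8,1)
step 4: (83, 11)  from 1·(68,9) + (15,2)
step 5: (151, 20)  from 1·(83,11) + (68,9)
(x₁, y₁) = (151, 20);  151² − 57·20² = 1 ✓
(151+20√57)^2 = 45601 + 6040√57
(151+20√57)^3 = 13771351 + 1824060√57
(151+20√57)^4 = 4158902401 + 550860080√57
(151+20√57)^5 = 1255974753751 + 166357920100√57

151 20
45601 6040
13771351 1824060
4158902401 550860080
1255974753751 166357920100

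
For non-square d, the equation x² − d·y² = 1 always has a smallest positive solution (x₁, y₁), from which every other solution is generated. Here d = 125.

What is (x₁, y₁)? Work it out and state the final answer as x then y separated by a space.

930249 83204

√125 → a₀=11, period (5,1,1,5,22); ℓ=5 odd so k=9
k=0  a_k=11  p_k/q_k = 11/1
k=1  a_k=5  p_k/q_k = 56/5
…
k=3  a_k=1  p_k/q_k = 123/11
k=4  a_k=5  p_k/q_k = 682/61
k=5  a_k=22  p_k/q_k = 15127/1353
…
k=7  a_k=1  p_k/q_k = 91444/8179
k=8  a_k=1  p_k/q_k = 167761/15005
k=9  a_k=5  p_k/q_k = 930249/83204
fundamental: x₁=930249, y₁=83204  (since 865363202001 − 125·6922905616 = 1)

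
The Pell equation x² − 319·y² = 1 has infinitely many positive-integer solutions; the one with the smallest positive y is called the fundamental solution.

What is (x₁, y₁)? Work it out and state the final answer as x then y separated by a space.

12901780 722361

√319 = [17; 1,6,5,1,4,…,6,1,34, …], period ℓ=14 (even) → k=13
i=0: a=17 ⇒ p=17, q=1
…
i=2: a=6 ⇒ p=125, q=7
i=3: a=5 ⇒ p=643, q=36
…
i=5: a=4 ⇒ p=3715, q=208
i=6: a=3 ⇒ p=11913, q=667
i=7: a=1 ⇒ p=15628, q=875
…
i=9: a=4 ⇒ p=250816, q=14043
i=10: a=1 ⇒ p=309613, q=17335
i=11: a=5 ⇒ p=1798881, q=100718
i=12: a=6 ⇒ p=11102899, q=621643
i=13: a=1 ⇒ p=12901780, q=722361
→ (12901780, 722361).  Check: 12901780²=166455927168400, 319·722361²=166455927168399, difference 1.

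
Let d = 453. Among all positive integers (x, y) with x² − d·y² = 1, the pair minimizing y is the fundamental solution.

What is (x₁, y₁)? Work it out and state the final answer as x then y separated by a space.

[21; 3,1,1,10,14,10,1,1,3,42] for √453; ℓ=10 ⇒ convergent index 9
i=0: a=21 ⇒ p=21, q=1
i=1: a=3 ⇒ p=64, q=3
i=2: a=1 ⇒ p=85, q=4
…
i=4: a=10 ⇒ p=1575, q=74
…
i=8: a=1 ⇒ p=469329, q=22051
i=9: a=3 ⇒ p=1653751, q=77700
(x₁, y₁) = (1653751, 77700);  1653751² − 453·77700² = 1 ✓

1653751 77700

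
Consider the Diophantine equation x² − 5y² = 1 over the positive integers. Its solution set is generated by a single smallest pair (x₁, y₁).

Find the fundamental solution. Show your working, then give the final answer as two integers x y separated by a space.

√5 = [2; 4, …], period ℓ=1 (odd) → k=1
k=0  a_k=2  p_k/q_k = 2/1
k=1  a_k=4  p_k/q_k = 9/4
→ (9, 4).  Check: 9²=81, 5·4²=80, difference 1.

9 4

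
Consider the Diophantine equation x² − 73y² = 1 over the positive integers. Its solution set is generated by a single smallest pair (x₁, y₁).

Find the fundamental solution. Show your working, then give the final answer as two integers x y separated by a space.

2281249 267000

√73 = [8; 1,1,5,5,1,1,16, …], period ℓ=7 (odd) → k=13
k=0  a_k=8  p_k/q_k = 8/1
k=1  a_k=1  p_k/q_k = 9/1
…
k=3  a_k=5  p_k/q_k = 94/11
k=4  a_k=5  p_k/q_k = 487/57
…
k=6  a_k=1  p_k/q_k = 1068/125
k=7  a_k=16  p_k/q_k = 17669/2068
k=8  a_k=1  p_k/q_k = 18737/2193
k=9  a_k=1  p_k/q_k = 36406/4261
k=10  a_k=5  p_k/q_k = 200767/23498
k=11  a_k=5  p_k/q_k = 1040241/121751
k=12  a_k=1  p_k/q_k = 1241008/145249
k=13  a_k=1  p_k/q_k = 2281249/267000
(x₁, y₁) = (2281249, 267000);  2281249² − 73·267000² = 1 ✓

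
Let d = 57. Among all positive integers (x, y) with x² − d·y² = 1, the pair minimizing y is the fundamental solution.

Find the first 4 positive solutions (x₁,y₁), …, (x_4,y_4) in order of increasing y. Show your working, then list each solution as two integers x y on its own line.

√57 = [7; 1,1,4,1,1,14, …], period ℓ=6 (even) → k=5
k=0  a_k=7  p_k/q_k = 7/1
k=1  a_k=1  p_k/q_k = 8/1
…
k=3  a_k=4  p_k/q_k = 68/9
k=4  a_k=1  p_k/q_k = 83/11
k=5  a_k=1  p_k/q_k = 151/20
fundamental: x₁=151, y₁=20  (since 22801 − 57·400 = 1)
(x_2, y_2) = (151·151 + 57·20·20, 151·20 + 20·151) = (45601, 6040)
(x_3, y_3) = (151·45601 + 57·20·6040, 151·6040 + 20·45601) = (13771351, 1824060)
(x_4, y_4) = (151·13771351 + 57·20·1824060, 151·1824060 + 20·13771351) = (4158902401, 550860080)

151 20
45601 6040
13771351 1824060
4158902401 550860080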